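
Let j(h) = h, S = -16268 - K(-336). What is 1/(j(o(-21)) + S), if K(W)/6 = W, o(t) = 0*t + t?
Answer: -1/14273 ≈ -7.0062e-5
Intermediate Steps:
o(t) = t (o(t) = 0 + t = t)
K(W) = 6*W
S = -14252 (S = -16268 - 6*(-336) = -16268 - 1*(-2016) = -16268 + 2016 = -14252)
1/(j(o(-21)) + S) = 1/(-21 - 14252) = 1/(-14273) = -1/14273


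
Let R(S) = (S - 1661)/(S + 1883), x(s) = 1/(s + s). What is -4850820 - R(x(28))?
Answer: -511514025165/105449 ≈ -4.8508e+6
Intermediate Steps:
x(s) = 1/(2*s)
R(S) = (-1661 + S)/(1883 + S)
-4850820 - R(x(28)) = -4850820 - (-1661 + (½)/28)/(1883 + (½)/28) = -4850820 - (-1661 + (½)*(1/28))/(1883 + (½)*(1/28)) = -4850820 - (-1661 + 1/56)/(1883 + 1/56) = -4850820 - (-93015)/(105449/56*56) = -4850820 - 56*(-93015)/(105449*56) = -4850820 - 1*(-93015/105449) = -4850820 + 93015/105449 = -511514025165/105449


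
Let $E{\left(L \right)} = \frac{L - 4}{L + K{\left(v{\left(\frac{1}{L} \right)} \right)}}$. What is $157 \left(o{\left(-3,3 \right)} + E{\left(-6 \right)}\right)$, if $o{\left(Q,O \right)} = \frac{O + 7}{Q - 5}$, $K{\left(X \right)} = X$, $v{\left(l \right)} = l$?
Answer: $\frac{8635}{148} \approx 58.345$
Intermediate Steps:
$o{\left(Q,O \right)} = \frac{7 + O}{-5 + Q}$
$E{\left(L \right)} = \frac{-4 + L}{L + \frac{1}{L}}$ ($E{\left(L \right)} = \frac{L - 4}{L + \frac{1}{L}} = \frac{-4 + L}{L + \frac{1}{L}}$)
$157 \left(o{\left(-3,3 \right)} + E{\left(-6 \right)}\right) = 157 \left(\frac{7 + 3}{-5 - 3} - \frac{6 \left(-4 - 6\right)}{1 + \left(-6\right)^{2}}\right) = 157 \left(\frac{1}{-8} \cdot 10 - 6 \frac{1}{1 + 36} \left(-10\right)\right) = 157 \left(\left(- \frac{1}{8}\right) 10 - 6 \cdot \frac{1}{37} \left(-10\right)\right) = 157 \left(- \frac{5}{4} - \frac{6}{37} \left(-10\right)\right) = 157 \left(- \frac{5}{4} + \frac{60}{37}\right) = 157 \cdot \frac{55}{148} = \frac{8635}{148}$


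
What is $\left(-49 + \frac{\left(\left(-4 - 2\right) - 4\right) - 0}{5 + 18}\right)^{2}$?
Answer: $\frac{1292769}{529} \approx 2443.8$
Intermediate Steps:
$\left(-49 + \frac{\left(\left(-4 - 2\right) - 4\right) - 0}{5 + 18}\right)^{2} = \left(-49 + \frac{\left(-6 - 4\right) + 0}{23}\right)^{2} = \left(-49 + \left(-10 + 0\right) \frac{1}{23}\right)^{2} = \left(-49 - \frac{10}{23}\right)^{2} = \left(- \frac{1137}{23}\right)^{2} = \frac{1292769}{529}$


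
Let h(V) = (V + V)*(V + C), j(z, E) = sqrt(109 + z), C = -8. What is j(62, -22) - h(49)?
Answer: -4018 + 3*sqrt(19) ≈ -4004.9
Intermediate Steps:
h(V) = 2*V*(-8 + V) (h(V) = (V + V)*(V - 8) = (2*V)*(-8 + V) = 2*V*(-8 + V))
j(62, -22) - h(49) = sqrt(109 + 62) - 2*49*(-8 + 49) = sqrt(171) - 2*49*41 = 3*sqrt(19) - 1*4018 = 3*sqrt(19) - 4018 = -4018 + 3*sqrt(19)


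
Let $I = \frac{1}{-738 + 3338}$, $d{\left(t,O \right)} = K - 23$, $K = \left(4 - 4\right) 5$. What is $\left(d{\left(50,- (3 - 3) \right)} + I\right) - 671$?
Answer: $- \frac{1804399}{2600} \approx -694.0$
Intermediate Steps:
$K = 0$ ($K = 0 \cdot 5 = 0$)
$d{\left(t,O \right)} = -23$ ($d{\left(t,O \right)} = 0 - 23 = -23$)
$I = \frac{1}{2600} \approx 0.00038462$
$\left(d{\left(50,- (3 - 3) \right)} + I\right) - 671 = \left(-23 + \frac{1}{2600}\right) - 671 = - \frac{59799}{2600} - 671 = - \frac{1804399}{2600}$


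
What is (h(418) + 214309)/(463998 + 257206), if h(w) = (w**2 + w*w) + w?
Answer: 564175/721204 ≈ 0.78227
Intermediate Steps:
h(w) = w + 2*w**2 (h(w) = (w**2 + w**2) + w = 2*w**2 + w = w + 2*w**2)
(h(418) + 214309)/(463998 + 257206) = (418*(1 + 2*418) + 214309)/(463998 + 257206) = (418*(1 + 836) + 214309)/721204 = (418*837 + 214309)*(1/721204) = (349866 + 214309)*(1/721204) = 564175*(1/721204) = 564175/721204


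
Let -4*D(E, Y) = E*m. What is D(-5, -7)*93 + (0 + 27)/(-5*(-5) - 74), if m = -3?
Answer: -68463/196 ≈ -349.30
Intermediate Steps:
D(E, Y) = 3*E/4 (D(E, Y) = -E*(-3)/4 = -(-3)*E/4 = 3*E/4)
D(-5, -7)*93 + (0 + 27)/(-5*(-5) - 74) = ((¾)*(-5))*93 + (0 + 27)/(-5*(-5) - 74) = -15/4*93 + 27/(25 - 74) = -1395/4 + 27/(-49) = -1395/4 + 27*(-1/49) = -1395/4 - 27/49 = -68463/196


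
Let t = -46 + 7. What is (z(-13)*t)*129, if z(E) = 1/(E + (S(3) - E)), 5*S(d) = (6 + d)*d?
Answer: -2795/3 ≈ -931.67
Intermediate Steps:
S(d) = d*(6 + d)/5 (S(d) = ((6 + d)*d)/5 = (d*(6 + d))/5 = d*(6 + d)/5)
t = -39
z(E) = 5/27 (z(E) = 1/(E + ((⅕)*3*(6 + 3) - E)) = 1/(E + ((⅕)*3*9 - E)) = 1/(E + (27/5 - E)) = 1/(27/5) = 5/27)
(z(-13)*t)*129 = ((5/27)*(-39))*129 = -65/9*129 = -2795/3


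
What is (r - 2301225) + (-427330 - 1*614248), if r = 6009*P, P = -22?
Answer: -3475001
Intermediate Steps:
r = -132198 (r = 6009*(-22) = -132198)
(r - 2301225) + (-427330 - 1*614248) = (-132198 - 2301225) + (-427330 - 1*614248) = -2433423 + (-427330 - 614248) = -2433423 - 1041578 = -3475001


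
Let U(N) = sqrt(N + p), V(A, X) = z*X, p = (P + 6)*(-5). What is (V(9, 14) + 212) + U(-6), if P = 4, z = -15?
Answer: 2 + 2*I*sqrt(14) ≈ 2.0 + 7.4833*I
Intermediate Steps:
p = -50 (p = (4 + 6)*(-5) = 10*(-5) = -50)
V(A, X) = -15*X
U(N) = sqrt(-50 + N) (U(N) = sqrt(N - 50) = sqrt(-50 + N))
(V(9, 14) + 212) + U(-6) = (-15*14 + 212) + sqrt(-50 - 6) = (-210 + 212) + sqrt(-56) = 2 + 2*I*sqrt(14)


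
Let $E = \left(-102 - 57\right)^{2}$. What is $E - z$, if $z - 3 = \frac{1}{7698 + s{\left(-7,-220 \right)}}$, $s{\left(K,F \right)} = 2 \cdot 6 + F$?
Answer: $\frac{189332219}{7490} \approx 25278.0$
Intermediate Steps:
$s{\left(K,F \right)} = 12 + F$
$E = 25281$ ($E = \left(-159\right)^{2} = 25281$)
$z = \frac{22471}{7490}$ ($z = 3 + \frac{1}{7698 + \left(12 - 220\right)} = 3 + \frac{1}{7698 - 208} = 3 + \frac{1}{7490} = \frac{22471}{7490} \approx 3.0001$)
$E - z = 25281 - \frac{22471}{7490} = \frac{189332219}{7490}$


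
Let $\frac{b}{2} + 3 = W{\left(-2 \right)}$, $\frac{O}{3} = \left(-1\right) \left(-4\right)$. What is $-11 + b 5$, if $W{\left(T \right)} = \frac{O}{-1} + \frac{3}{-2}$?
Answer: $-176$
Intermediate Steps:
$O = 12$ ($O = 3 \left(\left(-1\right) \left(-4\right)\right) = 3 \cdot 4 = 12$)
$W{\left(T \right)} = - \frac{27}{2}$ ($W{\left(T \right)} = \frac{12}{-1} + \frac{3}{-2} = 12 \left(-1\right) + 3 \left(- \frac{1}{2}\right) = -12 - \frac{3}{2} = - \frac{27}{2}$)
$b = -33$ ($b = -6 + 2 \left(- \frac{27}{2}\right) = -6 - 27 = -33$)
$-11 + b 5 = -11 - 165 = -176$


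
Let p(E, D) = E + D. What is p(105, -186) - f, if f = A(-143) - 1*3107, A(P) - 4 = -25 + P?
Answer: 3190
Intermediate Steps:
A(P) = -21 + P (A(P) = 4 + (-25 + P) = -21 + P)
p(E, D) = D + E
f = -3271 (f = (-21 - 143) - 1*3107 = -164 - 3107 = -3271)
p(105, -186) - f = (-186 + 105) - 1*(-3271) = -81 + 3271 = 3190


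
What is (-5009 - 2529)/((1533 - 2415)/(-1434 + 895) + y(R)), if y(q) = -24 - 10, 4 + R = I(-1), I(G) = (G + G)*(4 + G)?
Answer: 41459/178 ≈ 232.92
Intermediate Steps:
I(G) = 2*G*(4 + G) (I(G) = (2*G)*(4 + G) = 2*G*(4 + G))
R = -10 (R = -4 + 2*(-1)*(4 - 1) = -4 + 2*(-1)*3 = -4 - 6 = -10)
y(q) = -34
(-5009 - 2529)/((1533 - 2415)/(-1434 + 895) + y(R)) = (-5009 - 2529)/((1533 - 2415)/(-1434 + 895) - 34) = -7538/(-882/(-539) - 34) = -7538/(-882*(-1/539) - 34) = -7538/(18/11 - 34) = -7538/(-356/11) = -7538*(-11/356) = 41459/178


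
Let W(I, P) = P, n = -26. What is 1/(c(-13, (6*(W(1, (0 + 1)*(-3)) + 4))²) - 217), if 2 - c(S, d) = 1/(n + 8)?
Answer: -18/3869 ≈ -0.0046524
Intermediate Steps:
c(S, d) = 37/18 (c(S, d) = 2 - 1/(-26 + 8) = 2 - 1/(-18) = 2 - 1*(-1/18) = 2 + 1/18 = 37/18)
1/(c(-13, (6*(W(1, (0 + 1)*(-3)) + 4))²) - 217) = 1/(37/18 - 217) = 1/(-3869/18) = -18/3869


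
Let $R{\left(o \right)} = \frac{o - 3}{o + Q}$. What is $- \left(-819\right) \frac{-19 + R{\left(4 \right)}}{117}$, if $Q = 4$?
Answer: $- \frac{1057}{8} \approx -132.13$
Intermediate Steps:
$R{\left(o \right)} = \frac{-3 + o}{4 + o}$ ($R{\left(o \right)} = \frac{o - 3}{o + 4} = \frac{-3 + o}{4 + o}$)
$- \left(-819\right) \frac{-19 + R{\left(4 \right)}}{117} = - \left(-819\right) \frac{-19 + \frac{-3 + 4}{4 + 4}}{117} = - \left(-819\right) \left(-19 + \frac{1}{8} \cdot 1\right) \frac{1}{117} = - \left(-819\right) \left(-19 + \frac{1}{8}\right) \frac{1}{117} = - \left(-819\right) \left(\left(- \frac{151}{8}\right) \frac{1}{117}\right) = - \frac{\left(-819\right) \left(-151\right)}{936} = \left(-1\right) \frac{1057}{8} = - \frac{1057}{8}$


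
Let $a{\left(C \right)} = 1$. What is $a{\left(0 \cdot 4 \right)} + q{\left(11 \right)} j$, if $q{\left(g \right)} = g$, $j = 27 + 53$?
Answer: $881$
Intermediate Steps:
$j = 80$
$a{\left(0 \cdot 4 \right)} + q{\left(11 \right)} j = 1 + 11 \cdot 80 = 1 + 880 = 881$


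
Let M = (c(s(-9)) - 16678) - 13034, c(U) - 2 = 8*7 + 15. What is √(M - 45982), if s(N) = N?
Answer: I*√75621 ≈ 274.99*I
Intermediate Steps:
c(U) = 73 (c(U) = 2 + (8*7 + 15) = 2 + (56 + 15) = 2 + 71 = 73)
M = -29639 (M = (73 - 16678) - 13034 = -16605 - 13034 = -29639)
√(M - 45982) = √(-29639 - 45982) = √(-75621) = I*√75621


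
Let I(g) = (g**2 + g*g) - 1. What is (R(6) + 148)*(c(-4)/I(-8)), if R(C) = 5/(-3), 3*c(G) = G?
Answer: -1756/1143 ≈ -1.5363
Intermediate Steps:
c(G) = G/3
I(g) = -1 + 2*g**2 (I(g) = (g**2 + g**2) - 1 = 2*g**2 - 1 = -1 + 2*g**2)
R(C) = -5/3 (R(C) = 5*(-1/3) = -5/3)
(R(6) + 148)*(c(-4)/I(-8)) = (-5/3 + 148)*(((1/3)*(-4))/(-1 + 2*(-8)**2)) = 439*(-4/(3*(-1 + 2*64)))/3 = 439*(-4/(3*(-1 + 128)))/3 = 439*(-4/3/127)/3 = 439*(-4/3*1/127)/3 = (439/3)*(-4/381) = -1756/1143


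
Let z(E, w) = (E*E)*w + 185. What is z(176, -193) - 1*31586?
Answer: -6009769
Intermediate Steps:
z(E, w) = 185 + w*E**2 (z(E, w) = E**2*w + 185 = w*E**2 + 185 = 185 + w*E**2)
z(176, -193) - 1*31586 = (185 - 193*176**2) - 1*31586 = (185 - 193*30976) - 31586 = (185 - 5978368) - 31586 = -5978183 - 31586 = -6009769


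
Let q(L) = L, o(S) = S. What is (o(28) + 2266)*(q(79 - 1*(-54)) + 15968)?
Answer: 36935694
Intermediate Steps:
(o(28) + 2266)*(q(79 - 1*(-54)) + 15968) = (28 + 2266)*((79 - 1*(-54)) + 15968) = 2294*((79 + 54) + 15968) = 2294*(133 + 15968) = 2294*16101 = 36935694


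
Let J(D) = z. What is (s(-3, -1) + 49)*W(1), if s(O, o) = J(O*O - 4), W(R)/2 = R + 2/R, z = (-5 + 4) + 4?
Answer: 312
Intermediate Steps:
z = 3 (z = -1 + 4 = 3)
W(R) = 2*R + 4/R (W(R) = 2*(R + 2/R) = 2*R + 4/R)
J(D) = 3
s(O, o) = 3
(s(-3, -1) + 49)*W(1) = (3 + 49)*(2*1 + 4/1) = 52*(2 + 4*1) = 52*(2 + 4) = 52*6 = 312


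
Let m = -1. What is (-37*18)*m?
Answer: 666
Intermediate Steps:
(-37*18)*m = -37*18*(-1) = -666*(-1) = 666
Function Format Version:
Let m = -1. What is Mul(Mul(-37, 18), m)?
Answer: 666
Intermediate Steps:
Mul(Mul(-37, 18), m) = Mul(Mul(-37, 18), -1) = Mul(-666, -1) = 666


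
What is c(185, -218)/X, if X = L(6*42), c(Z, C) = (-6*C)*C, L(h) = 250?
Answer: -142572/125 ≈ -1140.6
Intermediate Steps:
c(Z, C) = -6*C²
X = 250
c(185, -218)/X = -6*(-218)²/250 = -6*47524*(1/250) = -285144*1/250 = -142572/125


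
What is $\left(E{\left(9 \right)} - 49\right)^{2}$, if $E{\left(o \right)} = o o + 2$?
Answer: $1156$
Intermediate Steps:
$E{\left(o \right)} = 2 + o^{2}$ ($E{\left(o \right)} = o^{2} + 2 = 2 + o^{2}$)
$\left(E{\left(9 \right)} - 49\right)^{2} = \left(\left(2 + 9^{2}\right) - 49\right)^{2} = \left(\left(2 + 81\right) - 49\right)^{2} = \left(83 - 49\right)^{2} = 34^{2} = 1156$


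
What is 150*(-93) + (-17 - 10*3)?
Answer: -13997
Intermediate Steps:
150*(-93) + (-17 - 10*3) = -13950 + (-17 - 1*30) = -13950 + (-17 - 30) = -13950 - 47 = -13997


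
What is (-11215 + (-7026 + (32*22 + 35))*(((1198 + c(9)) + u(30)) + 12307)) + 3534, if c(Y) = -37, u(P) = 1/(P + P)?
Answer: -5080866107/60 ≈ -8.4681e+7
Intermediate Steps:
u(P) = 1/(2*P)
(-11215 + (-7026 + (32*22 + 35))*(((1198 + c(9)) + u(30)) + 12307)) + 3534 = (-11215 + (-7026 + (32*22 + 35))*(((1198 - 37) + (1/2)/30) + 12307)) + 3534 = (-11215 + (-7026 + (704 + 35))*((1161 + (1/2)*(1/30)) + 12307)) + 3534 = (-11215 + (-7026 + 739)*((1161 + 1/60) + 12307)) + 3534 = (-11215 - 6287*(69661/60 + 12307)) + 3534 = (-11215 - 6287*808081/60) + 3534 = (-11215 - 5080405247/60) + 3534 = -5081078147/60 + 3534 = -5080866107/60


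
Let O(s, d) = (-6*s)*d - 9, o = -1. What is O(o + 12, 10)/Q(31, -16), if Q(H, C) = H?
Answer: -669/31 ≈ -21.581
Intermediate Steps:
O(s, d) = -9 - 6*d*s (O(s, d) = -6*d*s - 9 = -9 - 6*d*s)
O(o + 12, 10)/Q(31, -16) = (-9 - 6*10*(-1 + 12))/31 = (-9 - 6*10*11)*(1/31) = (-9 - 660)*(1/31) = -669*1/31 = -669/31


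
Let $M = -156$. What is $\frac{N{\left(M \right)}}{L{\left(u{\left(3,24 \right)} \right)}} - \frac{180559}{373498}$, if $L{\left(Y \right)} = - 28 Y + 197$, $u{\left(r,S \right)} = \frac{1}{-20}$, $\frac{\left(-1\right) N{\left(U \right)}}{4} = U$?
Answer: $\frac{15409363}{5789219} \approx 2.6617$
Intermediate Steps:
$N{\left(U \right)} = - 4 U$
$u{\left(r,S \right)} = - \frac{1}{20}$
$L{\left(Y \right)} = 197 - 28 Y$
$\frac{N{\left(M \right)}}{L{\left(u{\left(3,24 \right)} \right)}} - \frac{180559}{373498} = \frac{\left(-4\right) \left(-156\right)}{197 - - \frac{7}{5}} - \frac{180559}{373498} = \frac{624}{197 + \frac{7}{5}} - \frac{180559}{373498} = \frac{624}{\frac{992}{5}} - \frac{180559}{373498} = 624 \cdot \frac{5}{992} - \frac{180559}{373498} = \frac{195}{62} - \frac{180559}{373498} = \frac{15409363}{5789219}$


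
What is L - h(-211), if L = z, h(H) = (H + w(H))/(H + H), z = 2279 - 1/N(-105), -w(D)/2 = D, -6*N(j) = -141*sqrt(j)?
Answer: 4559/2 + 2*I*sqrt(105)/4935 ≈ 2279.5 + 0.0041528*I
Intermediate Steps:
N(j) = 47*sqrt(j)/2 (N(j) = -(-47)*sqrt(j)/2 = 47*sqrt(j)/2)
w(D) = -2*D
z = 2279 + 2*I*sqrt(105)/4935 (z = 2279 - 1/(47*sqrt(-105)/2) = 2279 - 1/(47*(I*sqrt(105))/2) = 2279 - 1/(47*I*sqrt(105)/2) = 2279 - (-2)*I*sqrt(105)/4935 = 2279 + 2*I*sqrt(105)/4935 ≈ 2279.0 + 0.0041528*I)
h(H) = -1/2 (h(H) = (H - 2*H)/(H + H) = (-H)/((2*H)) = (-H)*(1/(2*H)) = -1/2)
L = 2279 + 2*I*sqrt(105)/4935 ≈ 2279.0 + 0.0041528*I
L - h(-211) = (2279 + 2*I*sqrt(105)/4935) - 1*(-1/2) = (2279 + 2*I*sqrt(105)/4935) + 1/2 = 4559/2 + 2*I*sqrt(105)/4935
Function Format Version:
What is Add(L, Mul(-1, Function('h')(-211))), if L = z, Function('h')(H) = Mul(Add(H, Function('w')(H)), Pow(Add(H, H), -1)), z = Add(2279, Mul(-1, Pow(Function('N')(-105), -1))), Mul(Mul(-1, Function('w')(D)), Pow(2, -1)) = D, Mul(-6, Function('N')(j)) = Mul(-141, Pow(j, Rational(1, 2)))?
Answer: Add(Rational(4559, 2), Mul(Rational(2, 4935), I, Pow(105, Rational(1, 2)))) ≈ Add(2279.5, Mul(0.0041528, I))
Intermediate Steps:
Function('N')(j) = Mul(Rational(47, 2), Pow(j, Rational(1, 2))) (Function('N')(j) = Mul(Rational(-1, 6), Mul(-141, Pow(j, Rational(1, 2)))) = Mul(Rational(47, 2), Pow(j, Rational(1, 2))))
Function('w')(D) = Mul(-2, D)
z = Add(2279, Mul(Rational(2, 4935), I, Pow(105, Rational(1, 2)))) (z = Add(2279, Mul(-1, Pow(Mul(Rational(47, 2), Pow(-105, Rational(1, 2))), -1))) = Add(2279, Mul(-1, Pow(Mul(Rational(47, 2), Mul(I, Pow(105, Rational(1, 2)))), -1))) = Add(2279, Mul(-1, Pow(Mul(Rational(47, 2), I, Pow(105, Rational(1, 2))), -1))) = Add(2279, Mul(-1, Mul(Rational(-2, 4935), I, Pow(105, Rational(1, 2))))) = Add(2279, Mul(Rational(2, 4935), I, Pow(105, Rational(1, 2)))) ≈ Add(2279.0, Mul(0.0041528, I)))
Function('h')(H) = Rational(-1, 2) (Function('h')(H) = Mul(Add(H, Mul(-2, H)), Pow(Add(H, H), -1)) = Mul(Mul(-1, H), Pow(Mul(2, H), -1)) = Mul(Mul(-1, H), Mul(Rational(1, 2), Pow(H, -1))) = Rational(-1, 2))
L = Add(2279, Mul(Rational(2, 4935), I, Pow(105, Rational(1, 2)))) ≈ Add(2279.0, Mul(0.0041528, I))
Add(L, Mul(-1, Function('h')(-211))) = Add(Add(2279, Mul(Rational(2, 4935), I, Pow(105, Rational(1, 2)))), Mul(-1, Rational(-1, 2))) = Add(Add(2279, Mul(Rational(2, 4935), I, Pow(105, Rational(1, 2)))), Rational(1, 2)) = Add(Rational(4559, 2), Mul(Rational(2, 4935), I, Pow(105, Rational(1, 2))))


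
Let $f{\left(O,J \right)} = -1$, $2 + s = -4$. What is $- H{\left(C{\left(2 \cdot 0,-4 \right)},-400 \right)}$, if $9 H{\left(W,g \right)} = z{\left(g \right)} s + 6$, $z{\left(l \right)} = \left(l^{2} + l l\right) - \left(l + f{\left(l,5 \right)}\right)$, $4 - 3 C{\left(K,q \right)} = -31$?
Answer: $213600$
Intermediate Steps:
$s = -6$ ($s = -2 - 4 = -6$)
$C{\left(K,q \right)} = \frac{35}{3}$ ($C{\left(K,q \right)} = \frac{4}{3} - - \frac{31}{3} = \frac{4}{3} + \frac{31}{3} = \frac{35}{3}$)
$z{\left(l \right)} = 1 - l + 2 l^{2}$ ($z{\left(l \right)} = \left(l^{2} + l l\right) - \left(l - 1\right) = \left(l^{2} + l^{2}\right) - \left(-1 + l\right) = 2 l^{2} - \left(-1 + l\right) = 1 - l + 2 l^{2}$)
$H{\left(W,g \right)} = - \frac{4 g^{2}}{3} + \frac{2 g}{3}$ ($H{\left(W,g \right)} = \frac{\left(1 - g + 2 g^{2}\right) \left(-6\right) + 6}{9} = \frac{\left(-6 - 12 g^{2} + 6 g\right) + 6}{9} = \frac{- 12 g^{2} + 6 g}{9} = - \frac{4 g^{2}}{3} + \frac{2 g}{3}$)
$- H{\left(C{\left(2 \cdot 0,-4 \right)},-400 \right)} = - \frac{2 \left(-400\right) \left(1 - -800\right)}{3} = - \frac{2 \left(-400\right) \left(1 + 800\right)}{3} = - \frac{2 \left(-400\right) 801}{3} = \left(-1\right) \left(-213600\right) = 213600$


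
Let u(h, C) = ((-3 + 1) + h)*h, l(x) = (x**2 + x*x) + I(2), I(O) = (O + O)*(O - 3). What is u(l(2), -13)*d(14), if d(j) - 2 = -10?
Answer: -64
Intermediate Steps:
I(O) = 2*O*(-3 + O) (I(O) = (2*O)*(-3 + O) = 2*O*(-3 + O))
d(j) = -8 (d(j) = 2 - 10 = -8)
l(x) = -4 + 2*x**2 (l(x) = (x**2 + x*x) + 2*2*(-3 + 2) = (x**2 + x**2) + 2*2*(-1) = 2*x**2 - 4 = -4 + 2*x**2)
u(h, C) = h*(-2 + h) (u(h, C) = (-2 + h)*h = h*(-2 + h))
u(l(2), -13)*d(14) = ((-4 + 2*2**2)*(-2 + (-4 + 2*2**2)))*(-8) = ((-4 + 2*4)*(-2 + (-4 + 2*4)))*(-8) = ((-4 + 8)*(-2 + (-4 + 8)))*(-8) = (4*(-2 + 4))*(-8) = (4*2)*(-8) = 8*(-8) = -64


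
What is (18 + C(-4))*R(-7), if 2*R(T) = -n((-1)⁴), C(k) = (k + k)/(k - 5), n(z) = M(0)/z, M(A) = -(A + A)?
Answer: 0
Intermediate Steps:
M(A) = -2*A
n(z) = 0 (n(z) = (-2*0)/z = 0/z = 0)
C(k) = 2*k/(-5 + k) (C(k) = (2*k)/(-5 + k) = 2*k/(-5 + k))
R(T) = 0 (R(T) = (-1*0)/2 = (½)*0 = 0)
(18 + C(-4))*R(-7) = (18 + 2*(-4)/(-5 - 4))*0 = (18 + 2*(-4)/(-9))*0 = (18 + 2*(-4)*(-⅑))*0 = (18 + 8/9)*0 = (170/9)*0 = 0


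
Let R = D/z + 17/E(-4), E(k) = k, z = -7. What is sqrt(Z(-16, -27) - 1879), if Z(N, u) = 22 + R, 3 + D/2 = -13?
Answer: I*sqrt(363909)/14 ≈ 43.089*I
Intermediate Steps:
D = -32 (D = -6 + 2*(-13) = -6 - 26 = -32)
R = 9/28 (R = -32/(-7) + 17/(-4) = -32*(-1/7) + 17*(-1/4) = 32/7 - 17/4 = 9/28 ≈ 0.32143)
Z(N, u) = 625/28 (Z(N, u) = 22 + 9/28 = 625/28)
sqrt(Z(-16, -27) - 1879) = sqrt(625/28 - 1879) = sqrt(-51987/28) = I*sqrt(363909)/14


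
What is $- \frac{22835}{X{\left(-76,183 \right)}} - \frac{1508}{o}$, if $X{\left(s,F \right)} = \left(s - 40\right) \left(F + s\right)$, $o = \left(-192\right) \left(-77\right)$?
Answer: $\frac{19929709}{11468688} \approx 1.7377$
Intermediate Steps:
$o = 14784$
$X{\left(s,F \right)} = \left(-40 + s\right) \left(F + s\right)$
$- \frac{22835}{X{\left(-76,183 \right)}} - \frac{1508}{o} = - \frac{22835}{\left(-76\right)^{2} - 7320 - -3040 + 183 \left(-76\right)} - \frac{1508}{14784} = - \frac{22835}{5776 - 7320 + 3040 - 13908} - \frac{377}{3696} = - \frac{22835}{-12412} - \frac{377}{3696} = \left(-22835\right) \left(- \frac{1}{12412}\right) - \frac{377}{3696} = \frac{22835}{12412} - \frac{377}{3696} = \frac{19929709}{11468688}$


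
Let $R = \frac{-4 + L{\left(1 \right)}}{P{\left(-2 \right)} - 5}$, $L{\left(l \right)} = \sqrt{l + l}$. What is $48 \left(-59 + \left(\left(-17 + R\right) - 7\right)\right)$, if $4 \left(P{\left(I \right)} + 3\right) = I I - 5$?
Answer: $- \frac{43568}{11} - \frac{64 \sqrt{2}}{11} \approx -3969.0$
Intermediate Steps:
$L{\left(l \right)} = \sqrt{2} \sqrt{l}$ ($L{\left(l \right)} = \sqrt{2 l} = \sqrt{2} \sqrt{l}$)
$P{\left(I \right)} = - \frac{17}{4} + \frac{I^{2}}{4}$ ($P{\left(I \right)} = -3 + \frac{I I - 5}{4} = -3 + \frac{I^{2} - 5}{4} = -3 + \frac{-5 + I^{2}}{4} = -3 + \left(- \frac{5}{4} + \frac{I^{2}}{4}\right) = - \frac{17}{4} + \frac{I^{2}}{4}$)
$R = \frac{16}{33} - \frac{4 \sqrt{2}}{33}$ ($R = \frac{-4 + \sqrt{2} \sqrt{1}}{\left(- \frac{17}{4} + \frac{\left(-2\right)^{2}}{4}\right) - 5} = \frac{-4 + \sqrt{2} \cdot 1}{\left(- \frac{17}{4} + \frac{1}{4} \cdot 4\right) - 5} = \frac{-4 + \sqrt{2}}{\left(- \frac{17}{4} + 1\right) - 5} = \frac{-4 + \sqrt{2}}{- \frac{13}{4} - 5} = \frac{-4 + \sqrt{2}}{- \frac{33}{4}} = \left(-4 + \sqrt{2}\right) \left(- \frac{4}{33}\right) = \frac{16}{33} - \frac{4 \sqrt{2}}{33} \approx 0.31343$)
$48 \left(-59 + \left(\left(-17 + R\right) - 7\right)\right) = 48 \left(-59 - \left(\frac{776}{33} + \frac{4 \sqrt{2}}{33}\right)\right) = 48 \left(- \frac{2723}{33} - \frac{4 \sqrt{2}}{33}\right) = - \frac{43568}{11} - \frac{64 \sqrt{2}}{11}$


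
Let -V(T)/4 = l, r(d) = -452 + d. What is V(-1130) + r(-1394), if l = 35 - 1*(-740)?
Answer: -4946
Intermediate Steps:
l = 775 (l = 35 + 740 = 775)
V(T) = -3100 (V(T) = -4*775 = -3100)
V(-1130) + r(-1394) = -3100 + (-452 - 1394) = -3100 - 1846 = -4946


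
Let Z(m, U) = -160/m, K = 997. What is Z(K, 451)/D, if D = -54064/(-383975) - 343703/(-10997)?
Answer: -675611692000/132170197529301 ≈ -0.0051117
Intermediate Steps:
D = 132567901233/4222573075 (D = -54064*(-1/383975) - 343703*(-1/10997) = 54064/383975 + 343703/10997 = 132567901233/4222573075 ≈ 31.395)
Z(K, 451)/D = (-160/997)/(132567901233/4222573075) = -160*1/997*(4222573075/132567901233) = -160/997*4222573075/132567901233 = -675611692000/132170197529301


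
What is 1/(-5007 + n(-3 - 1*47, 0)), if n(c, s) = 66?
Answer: -1/4941 ≈ -0.00020239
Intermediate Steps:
1/(-5007 + n(-3 - 1*47, 0)) = 1/(-5007 + 66) = 1/(-4941) = -1/4941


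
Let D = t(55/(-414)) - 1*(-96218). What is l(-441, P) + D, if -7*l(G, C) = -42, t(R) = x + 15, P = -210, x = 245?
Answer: 96484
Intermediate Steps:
t(R) = 260 (t(R) = 245 + 15 = 260)
l(G, C) = 6 (l(G, C) = -⅐*(-42) = 6)
D = 96478 (D = 260 - 1*(-96218) = 260 + 96218 = 96478)
l(-441, P) + D = 6 + 96478 = 96484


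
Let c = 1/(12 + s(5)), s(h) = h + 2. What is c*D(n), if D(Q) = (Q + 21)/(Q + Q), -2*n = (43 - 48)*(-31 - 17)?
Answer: 33/1520 ≈ 0.021711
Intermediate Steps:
s(h) = 2 + h
n = -120 (n = -(43 - 48)*(-31 - 17)/2 = -(-5)*(-48)/2 = -½*240 = -120)
D(Q) = (21 + Q)/(2*Q) (D(Q) = (21 + Q)/((2*Q)) = (21 + Q)*(1/(2*Q)) = (21 + Q)/(2*Q))
c = 1/19 (c = 1/(12 + (2 + 5)) = 1/(12 + 7) = 1/19 ≈ 0.052632)
c*D(n) = ((½)*(21 - 120)/(-120))/19 = ((½)*(-1/120)*(-99))/19 = (1/19)*(33/80) = 33/1520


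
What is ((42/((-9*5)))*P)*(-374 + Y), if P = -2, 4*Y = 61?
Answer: -2009/3 ≈ -669.67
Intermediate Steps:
Y = 61/4 (Y = (¼)*61 = 61/4 ≈ 15.250)
((42/((-9*5)))*P)*(-374 + Y) = ((42/((-9*5)))*(-2))*(-374 + 61/4) = ((42/(-45))*(-2))*(-1435/4) = ((42*(-1/45))*(-2))*(-1435/4) = -14/15*(-2)*(-1435/4) = (28/15)*(-1435/4) = -2009/3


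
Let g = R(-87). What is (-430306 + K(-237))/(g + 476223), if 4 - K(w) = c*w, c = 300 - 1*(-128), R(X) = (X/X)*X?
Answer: -54811/79356 ≈ -0.69070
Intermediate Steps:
R(X) = X (R(X) = 1*X = X)
g = -87
c = 428 (c = 300 + 128 = 428)
K(w) = 4 - 428*w
(-430306 + K(-237))/(g + 476223) = (-430306 + (4 - 428*(-237)))/(-87 + 476223) = (-430306 + (4 + 101436))/476136 = (-430306 + 101440)*(1/476136) = -328866*1/476136 = -54811/79356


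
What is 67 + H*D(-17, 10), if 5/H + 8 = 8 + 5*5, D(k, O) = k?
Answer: 318/5 ≈ 63.600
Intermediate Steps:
H = 1/5 (H = 5/(-8 + (8 + 5*5)) = 5/(-8 + (8 + 25)) = 5/(-8 + 33) = 5/25 = 5*(1/25) = 1/5 ≈ 0.20000)
67 + H*D(-17, 10) = 67 + (1/5)*(-17) = 67 - 17/5 = 318/5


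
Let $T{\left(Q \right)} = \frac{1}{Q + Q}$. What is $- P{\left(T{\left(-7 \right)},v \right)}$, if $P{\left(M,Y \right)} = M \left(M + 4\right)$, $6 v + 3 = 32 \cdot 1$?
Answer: $\frac{55}{196} \approx 0.28061$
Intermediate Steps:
$v = \frac{29}{6}$ ($v = - \frac{1}{2} + \frac{32 \cdot 1}{6} = - \frac{1}{2} + \frac{1}{6} \cdot 32 = - \frac{1}{2} + \frac{16}{3} = \frac{29}{6} \approx 4.8333$)
$T{\left(Q \right)} = \frac{1}{2 Q}$
$P{\left(M,Y \right)} = M \left(4 + M\right)$
$- P{\left(T{\left(-7 \right)},v \right)} = - \frac{1}{2 \left(-7\right)} \left(4 + \frac{1}{2 \left(-7\right)}\right) = - \frac{1}{2} \left(- \frac{1}{7}\right) \left(4 + \frac{1}{2} \left(- \frac{1}{7}\right)\right) = - \frac{\left(-1\right) \left(4 - \frac{1}{14}\right)}{14} = - \frac{\left(-1\right) 55}{14 \cdot 14} = \left(-1\right) \left(- \frac{55}{196}\right) = \frac{55}{196}$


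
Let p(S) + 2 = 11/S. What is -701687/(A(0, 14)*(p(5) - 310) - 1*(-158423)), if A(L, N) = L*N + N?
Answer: -3508435/770429 ≈ -4.5539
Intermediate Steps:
A(L, N) = N + L*N
p(S) = -2 + 11/S
-701687/(A(0, 14)*(p(5) - 310) - 1*(-158423)) = -701687/((14*(1 + 0))*((-2 + 11/5) - 310) - 1*(-158423)) = -701687/((14*1)*((-2 + 11*(⅕)) - 310) + 158423) = -701687/(14*((-2 + 11/5) - 310) + 158423) = -701687/(14*(⅕ - 310) + 158423) = -701687/(14*(-1549/5) + 158423) = -701687/(-21686/5 + 158423) = -701687/770429/5 = -701687*5/770429 = -3508435/770429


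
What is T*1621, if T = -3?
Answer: -4863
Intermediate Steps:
T*1621 = -3*1621 = -4863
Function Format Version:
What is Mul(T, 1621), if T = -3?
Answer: -4863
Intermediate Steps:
Mul(T, 1621) = Mul(-3, 1621) = -4863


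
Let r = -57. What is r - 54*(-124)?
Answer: 6639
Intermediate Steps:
r - 54*(-124) = -57 - 54*(-124) = -57 + 6696 = 6639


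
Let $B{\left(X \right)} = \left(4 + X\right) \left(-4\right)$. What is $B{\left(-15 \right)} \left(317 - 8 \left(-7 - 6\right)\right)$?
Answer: $18524$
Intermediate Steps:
$B{\left(X \right)} = -16 - 4 X$
$B{\left(-15 \right)} \left(317 - 8 \left(-7 - 6\right)\right) = \left(-16 - -60\right) \left(317 - 8 \left(-7 - 6\right)\right) = \left(-16 + 60\right) \left(317 - -104\right) = 44 \left(317 + 104\right) = 44 \cdot 421 = 18524$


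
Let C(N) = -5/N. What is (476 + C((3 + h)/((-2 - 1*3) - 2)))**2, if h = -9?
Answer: 7958041/36 ≈ 2.2106e+5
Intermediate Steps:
(476 + C((3 + h)/((-2 - 1*3) - 2)))**2 = (476 - 5*((-2 - 1*3) - 2)/(3 - 9))**2 = (476 - 5/((-6/((-2 - 3) - 2))))**2 = (476 - 5/((-6/(-5 - 2))))**2 = (476 - 5/((-6/(-7))))**2 = (476 - 5/((-6*(-1/7))))**2 = (476 - 5/6/7)**2 = (476 - 5*7/6)**2 = (476 - 35/6)**2 = (2821/6)**2 = 7958041/36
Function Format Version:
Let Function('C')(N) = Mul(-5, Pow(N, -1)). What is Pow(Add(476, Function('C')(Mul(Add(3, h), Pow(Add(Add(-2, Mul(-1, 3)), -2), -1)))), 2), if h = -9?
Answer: Rational(7958041, 36) ≈ 2.2106e+5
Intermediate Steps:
Pow(Add(476, Function('C')(Mul(Add(3, h), Pow(Add(Add(-2, Mul(-1, 3)), -2), -1)))), 2) = Pow(Add(476, Mul(-5, Pow(Mul(Add(3, -9), Pow(Add(Add(-2, Mul(-1, 3)), -2), -1)), -1))), 2) = Pow(Add(476, Mul(-5, Pow(Mul(-6, Pow(Add(Add(-2, -3), -2), -1)), -1))), 2) = Pow(Add(476, Mul(-5, Pow(Mul(-6, Pow(Add(-5, -2), -1)), -1))), 2) = Pow(Add(476, Mul(-5, Pow(Mul(-6, Pow(-7, -1)), -1))), 2) = Pow(Add(476, Mul(-5, Pow(Mul(-6, Rational(-1, 7)), -1))), 2) = Pow(Add(476, Mul(-5, Pow(Rational(6, 7), -1))), 2) = Pow(Add(476, Mul(-5, Rational(7, 6))), 2) = Pow(Add(476, Rational(-35, 6)), 2) = Pow(Rational(2821, 6), 2) = Rational(7958041, 36)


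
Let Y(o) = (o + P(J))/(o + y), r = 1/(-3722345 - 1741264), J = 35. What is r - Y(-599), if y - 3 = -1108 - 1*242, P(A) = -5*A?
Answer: -2114417656/5316091557 ≈ -0.39774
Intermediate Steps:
r = -1/5463609 (r = 1/(-5463609) = -1/5463609 ≈ -1.8303e-7)
y = -1347 (y = 3 + (-1108 - 1*242) = 3 + (-1108 - 242) = 3 - 1350 = -1347)
Y(o) = (-175 + o)/(-1347 + o) (Y(o) = (o - 5*35)/(o - 1347) = (o - 175)/(-1347 + o) = (-175 + o)/(-1347 + o))
r - Y(-599) = -1/5463609 - (-175 - 599)/(-1347 - 599) = -1/5463609 - (-774)/(-1946) = -1/5463609 - (-1)*(-774)/1946 = -1/5463609 - 1*387/973 = -1/5463609 - 387/973 = -2114417656/5316091557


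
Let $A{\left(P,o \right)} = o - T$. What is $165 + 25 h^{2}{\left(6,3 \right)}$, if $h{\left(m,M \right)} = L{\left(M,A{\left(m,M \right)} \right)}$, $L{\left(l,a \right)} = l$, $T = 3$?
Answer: $390$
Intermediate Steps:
$A{\left(P,o \right)} = -3 + o$ ($A{\left(P,o \right)} = o - 3 = -3 + o$)
$h{\left(m,M \right)} = M$
$165 + 25 h^{2}{\left(6,3 \right)} = 165 + 25 \cdot 3^{2} = 165 + 25 \cdot 9 = 165 + 225 = 390$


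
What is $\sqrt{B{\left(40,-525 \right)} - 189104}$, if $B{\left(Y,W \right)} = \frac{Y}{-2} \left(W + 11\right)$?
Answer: $2 i \sqrt{44706} \approx 422.88 i$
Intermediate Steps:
$B{\left(Y,W \right)} = - \frac{Y \left(11 + W\right)}{2}$ ($B{\left(Y,W \right)} = Y \left(- \frac{1}{2}\right) \left(11 + W\right) = - \frac{Y}{2} \left(11 + W\right) = - \frac{Y \left(11 + W\right)}{2}$)
$\sqrt{B{\left(40,-525 \right)} - 189104} = \sqrt{\left(- \frac{1}{2}\right) 40 \left(11 - 525\right) - 189104} = \sqrt{\left(- \frac{1}{2}\right) 40 \left(-514\right) - 189104} = \sqrt{10280 - 189104} = \sqrt{-178824} = 2 i \sqrt{44706}$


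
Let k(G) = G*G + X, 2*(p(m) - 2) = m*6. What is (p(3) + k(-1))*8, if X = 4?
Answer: 128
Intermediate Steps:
p(m) = 2 + 3*m (p(m) = 2 + (m*6)/2 = 2 + (6*m)/2 = 2 + 3*m)
k(G) = 4 + G² (k(G) = G*G + 4 = G² + 4 = 4 + G²)
(p(3) + k(-1))*8 = ((2 + 3*3) + (4 + (-1)²))*8 = ((2 + 9) + (4 + 1))*8 = (11 + 5)*8 = 16*8 = 128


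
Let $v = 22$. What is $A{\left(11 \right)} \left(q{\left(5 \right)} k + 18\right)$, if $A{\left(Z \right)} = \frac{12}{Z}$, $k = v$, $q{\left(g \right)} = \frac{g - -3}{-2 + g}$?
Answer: $\frac{920}{11} \approx 83.636$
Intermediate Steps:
$q{\left(g \right)} = \frac{3 + g}{-2 + g}$ ($q{\left(g \right)} = \frac{g + 3}{-2 + g} = \frac{3 + g}{-2 + g}$)
$k = 22$
$A{\left(11 \right)} \left(q{\left(5 \right)} k + 18\right) = \frac{12}{11} \left(\frac{3 + 5}{-2 + 5} \cdot 22 + 18\right) = 12 \cdot \frac{1}{11} \left(\frac{1}{3} \cdot 8 \cdot 22 + 18\right) = \frac{12 \left(\frac{1}{3} \cdot 8 \cdot 22 + 18\right)}{11} = \frac{12 \left(\frac{8}{3} \cdot 22 + 18\right)}{11} = \frac{12 \left(\frac{176}{3} + 18\right)}{11} = \frac{12}{11} \cdot \frac{230}{3} = \frac{920}{11}$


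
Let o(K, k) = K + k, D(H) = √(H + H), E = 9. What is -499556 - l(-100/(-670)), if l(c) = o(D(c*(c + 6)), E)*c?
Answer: -33470342/67 - 40*√515/4489 ≈ -4.9956e+5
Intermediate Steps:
D(H) = √2*√H (D(H) = √(2*H) = √2*√H)
l(c) = c*(9 + √2*√(c*(6 + c))) (l(c) = (√2*√(c*(c + 6)) + 9)*c = (√2*√(c*(6 + c)) + 9)*c = (9 + √2*√(c*(6 + c)))*c = c*(9 + √2*√(c*(6 + c))))
-499556 - l(-100/(-670)) = -499556 - (-100/(-670))*(9 + √2*√((-100/(-670))*(6 - 100/(-670)))) = -499556 - (-100*(-1/670))*(9 + √2*√((-100*(-1/670))*(6 - 100*(-1/670)))) = -499556 - 10*(9 + √2*√(10*(6 + 10/67)/67))/67 = -499556 - 10*(9 + √2*√((10/67)*(412/67)))/67 = -499556 - 10*(9 + √2*√(4120/4489))/67 = -499556 - 10*(9 + √2*(2*√1030/67))/67 = -499556 - 10*(9 + 4*√515/67)/67 = -499556 - (90/67 + 40*√515/4489) = -499556 + (-90/67 - 40*√515/4489) = -33470342/67 - 40*√515/4489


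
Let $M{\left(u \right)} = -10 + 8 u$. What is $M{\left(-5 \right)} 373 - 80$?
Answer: $-18730$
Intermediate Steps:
$M{\left(-5 \right)} 373 - 80 = \left(-10 + 8 \left(-5\right)\right) 373 - 80 = \left(-10 - 40\right) 373 - 80 = \left(-50\right) 373 - 80 = -18650 - 80 = -18730$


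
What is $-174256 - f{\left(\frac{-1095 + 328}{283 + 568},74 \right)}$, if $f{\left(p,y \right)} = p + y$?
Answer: $- \frac{148354063}{851} \approx -1.7433 \cdot 10^{5}$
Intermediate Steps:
$-174256 - f{\left(\frac{-1095 + 328}{283 + 568},74 \right)} = -174256 - \left(\frac{-1095 + 328}{283 + 568} + 74\right) = -174256 - \left(- \frac{767}{851} + 74\right) = -174256 - \frac{62207}{851} = - \frac{148354063}{851}$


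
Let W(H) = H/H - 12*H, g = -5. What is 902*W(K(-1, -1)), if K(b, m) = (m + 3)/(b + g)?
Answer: 4510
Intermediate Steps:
K(b, m) = (3 + m)/(-5 + b) (K(b, m) = (m + 3)/(b - 5) = (3 + m)/(-5 + b))
W(H) = 1 - 12*H (W(H) = 1 - 6*2*H = 1 - 12*H)
902*W(K(-1, -1)) = 902*(1 - 12*(3 - 1)/(-5 - 1)) = 902*(1 - 12*2/(-6)) = 902*(1 - (-2)*2) = 902*(1 - 12*(-⅓)) = 902*(1 + 4) = 902*5 = 4510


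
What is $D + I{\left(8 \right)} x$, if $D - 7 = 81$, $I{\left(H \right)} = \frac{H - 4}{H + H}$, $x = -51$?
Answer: $\frac{301}{4} \approx 75.25$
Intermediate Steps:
$I{\left(H \right)} = \frac{-4 + H}{2 H}$
$D = 88$ ($D = 7 + 81 = 88$)
$D + I{\left(8 \right)} x = 88 + \frac{-4 + 8}{2 \cdot 8} \left(-51\right) = 88 + \frac{1}{2} \cdot \frac{1}{8} \cdot 4 \left(-51\right) = 88 + \frac{1}{4} \left(-51\right) = 88 - \frac{51}{4} = \frac{301}{4}$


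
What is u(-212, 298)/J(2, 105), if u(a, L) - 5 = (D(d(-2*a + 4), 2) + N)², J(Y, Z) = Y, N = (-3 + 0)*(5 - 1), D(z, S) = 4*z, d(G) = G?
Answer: 2890005/2 ≈ 1.4450e+6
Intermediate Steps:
N = -12 (N = -3*4 = -12)
u(a, L) = 5 + (4 - 8*a)² (u(a, L) = 5 + (4*(-2*a + 4) - 12)² = 5 + (4*(4 - 2*a) - 12)² = 5 + ((16 - 8*a) - 12)² = 5 + (4 - 8*a)²)
u(-212, 298)/J(2, 105) = (5 + 16*(-1 + 2*(-212))²)/2 = (5 + 16*(-1 - 424)²)*(½) = (5 + 16*(-425)²)*(½) = (5 + 16*180625)*(½) = (5 + 2890000)*(½) = 2890005*(½) = 2890005/2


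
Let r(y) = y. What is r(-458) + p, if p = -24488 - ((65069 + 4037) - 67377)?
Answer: -26675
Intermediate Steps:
p = -26217 (p = -24488 - (69106 - 67377) = -24488 - 1*1729 = -24488 - 1729 = -26217)
r(-458) + p = -458 - 26217 = -26675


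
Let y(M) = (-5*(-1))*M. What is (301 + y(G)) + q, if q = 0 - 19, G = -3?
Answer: 267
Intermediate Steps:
q = -19
y(M) = 5*M
(301 + y(G)) + q = (301 + 5*(-3)) - 19 = (301 - 15) - 19 = 286 - 19 = 267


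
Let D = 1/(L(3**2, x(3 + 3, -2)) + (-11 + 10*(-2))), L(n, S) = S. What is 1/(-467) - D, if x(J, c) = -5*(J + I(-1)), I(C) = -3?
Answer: 421/21482 ≈ 0.019598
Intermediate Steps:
x(J, c) = 15 - 5*J (x(J, c) = -5*(J - 3) = -5*(-3 + J) = 15 - 5*J)
D = -1/46 (D = 1/((15 - 5*(3 + 3)) + (-11 + 10*(-2))) = 1/((15 - 5*6) + (-11 - 20)) = 1/((15 - 30) - 31) = 1/(-15 - 31) = 1/(-46) = -1/46 ≈ -0.021739)
1/(-467) - D = 1/(-467) - 1*(-1/46) = -1/467 + 1/46 = 421/21482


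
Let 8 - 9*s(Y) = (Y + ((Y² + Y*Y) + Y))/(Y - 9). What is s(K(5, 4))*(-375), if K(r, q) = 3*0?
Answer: -1000/3 ≈ -333.33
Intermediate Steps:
K(r, q) = 0
s(Y) = 8/9 - (2*Y + 2*Y²)/(9*(-9 + Y)) (s(Y) = 8/9 - (Y + ((Y² + Y*Y) + Y))/(9*(Y - 9)) = 8/9 - (Y + ((Y² + Y²) + Y))/(9*(-9 + Y)) = 8/9 - (Y + (2*Y² + Y))/(9*(-9 + Y)) = 8/9 - (Y + (Y + 2*Y²))/(9*(-9 + Y)) = 8/9 - (2*Y + 2*Y²)/(9*(-9 + Y)))
s(K(5, 4))*(-375) = (2*(-36 - 1*0² + 3*0)/(9*(-9 + 0)))*(-375) = ((2/9)*(-36 - 1*0 + 0)/(-9))*(-375) = ((2/9)*(-⅑)*(-36 + 0 + 0))*(-375) = ((2/9)*(-⅑)*(-36))*(-375) = (8/9)*(-375) = -1000/3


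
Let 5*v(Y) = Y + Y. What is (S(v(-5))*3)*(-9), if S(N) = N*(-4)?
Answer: -216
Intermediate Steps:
v(Y) = 2*Y/5 (v(Y) = (Y + Y)/5 = (2*Y)/5 = 2*Y/5)
S(N) = -4*N
(S(v(-5))*3)*(-9) = (-8*(-5)/5*3)*(-9) = (-4*(-2)*3)*(-9) = (8*3)*(-9) = 24*(-9) = -216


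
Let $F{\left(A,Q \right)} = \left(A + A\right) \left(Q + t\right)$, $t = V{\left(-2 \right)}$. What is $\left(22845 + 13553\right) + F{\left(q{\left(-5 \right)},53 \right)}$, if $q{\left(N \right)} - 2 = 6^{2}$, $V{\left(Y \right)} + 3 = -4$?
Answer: $39894$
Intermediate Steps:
$V{\left(Y \right)} = -7$ ($V{\left(Y \right)} = -3 - 4 = -7$)
$t = -7$
$q{\left(N \right)} = 38$ ($q{\left(N \right)} = 2 + 6^{2} = 2 + 36 = 38$)
$F{\left(A,Q \right)} = 2 A \left(-7 + Q\right)$ ($F{\left(A,Q \right)} = \left(A + A\right) \left(Q - 7\right) = 2 A \left(-7 + Q\right)$)
$\left(22845 + 13553\right) + F{\left(q{\left(-5 \right)},53 \right)} = \left(22845 + 13553\right) + 2 \cdot 38 \left(-7 + 53\right) = 36398 + 2 \cdot 38 \cdot 46 = 36398 + 3496 = 39894$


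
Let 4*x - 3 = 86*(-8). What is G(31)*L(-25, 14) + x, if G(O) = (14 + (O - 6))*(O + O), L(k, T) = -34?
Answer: -329533/4 ≈ -82383.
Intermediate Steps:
x = -685/4 (x = ¾ + (86*(-8))/4 = ¾ + (¼)*(-688) = ¾ - 172 = -685/4 ≈ -171.25)
G(O) = 2*O*(8 + O) (G(O) = (14 + (-6 + O))*(2*O) = (8 + O)*(2*O) = 2*O*(8 + O))
G(31)*L(-25, 14) + x = (2*31*(8 + 31))*(-34) - 685/4 = (2*31*39)*(-34) - 685/4 = 2418*(-34) - 685/4 = -82212 - 685/4 = -329533/4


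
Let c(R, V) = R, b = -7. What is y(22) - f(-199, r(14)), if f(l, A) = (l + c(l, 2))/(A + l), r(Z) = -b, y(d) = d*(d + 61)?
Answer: 175097/96 ≈ 1823.9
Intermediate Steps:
y(d) = d*(61 + d)
r(Z) = 7 (r(Z) = -1*(-7) = 7)
f(l, A) = 2*l/(A + l) (f(l, A) = (l + l)/(A + l) = (2*l)/(A + l) = 2*l/(A + l))
y(22) - f(-199, r(14)) = 22*(61 + 22) - 2*(-199)/(7 - 199) = 22*83 - 2*(-199)/(-192) = 1826 - 2*(-199)*(-1)/192 = 1826 - 1*199/96 = 1826 - 199/96 = 175097/96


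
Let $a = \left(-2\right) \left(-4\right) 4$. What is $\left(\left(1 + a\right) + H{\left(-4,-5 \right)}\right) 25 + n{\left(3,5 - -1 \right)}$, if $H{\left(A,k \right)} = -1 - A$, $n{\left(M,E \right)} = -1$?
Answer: $899$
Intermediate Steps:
$a = 32$ ($a = 8 \cdot 4 = 32$)
$\left(\left(1 + a\right) + H{\left(-4,-5 \right)}\right) 25 + n{\left(3,5 - -1 \right)} = \left(\left(1 + 32\right) - -3\right) 25 - 1 = \left(33 + \left(-1 + 4\right)\right) 25 - 1 = \left(33 + 3\right) 25 - 1 = 36 \cdot 25 - 1 = 900 - 1 = 899$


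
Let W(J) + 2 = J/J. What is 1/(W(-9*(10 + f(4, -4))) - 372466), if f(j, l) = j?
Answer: -1/372467 ≈ -2.6848e-6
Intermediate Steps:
W(J) = -1 (W(J) = -2 + J/J = -2 + 1 = -1)
1/(W(-9*(10 + f(4, -4))) - 372466) = 1/(-1 - 372466) = 1/(-372467) = -1/372467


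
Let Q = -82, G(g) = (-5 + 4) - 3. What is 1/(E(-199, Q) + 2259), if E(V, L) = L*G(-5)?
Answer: 1/2587 ≈ 0.00038655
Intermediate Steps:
G(g) = -4 (G(g) = -1 - 3 = -4)
E(V, L) = -4*L (E(V, L) = L*(-4) = -4*L)
1/(E(-199, Q) + 2259) = 1/(-4*(-82) + 2259) = 1/(328 + 2259) = 1/2587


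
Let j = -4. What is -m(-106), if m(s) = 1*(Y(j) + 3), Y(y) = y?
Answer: 1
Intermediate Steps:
m(s) = -1 (m(s) = 1*(-4 + 3) = 1*(-1) = -1)
-m(-106) = -1*(-1) = 1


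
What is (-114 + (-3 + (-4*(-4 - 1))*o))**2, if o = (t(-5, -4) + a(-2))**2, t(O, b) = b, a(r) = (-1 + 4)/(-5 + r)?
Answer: 181899169/2401 ≈ 75760.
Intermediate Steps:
a(r) = 3/(-5 + r)
o = 961/49 (o = (-4 + 3/(-5 - 2))**2 = (-4 + 3/(-7))**2 = (-4 + 3*(-1/7))**2 = (-4 - 3/7)**2 = (-31/7)**2 = 961/49 ≈ 19.612)
(-114 + (-3 + (-4*(-4 - 1))*o))**2 = (-114 + (-3 - 4*(-4 - 1)*(961/49)))**2 = (-114 + (-3 - 4*(-5)*(961/49)))**2 = (-114 + (-3 + 20*(961/49)))**2 = (-114 + (-3 + 19220/49))**2 = (-114 + 19073/49)**2 = (13487/49)**2 = 181899169/2401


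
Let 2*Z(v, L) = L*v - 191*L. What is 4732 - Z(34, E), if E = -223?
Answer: -25547/2 ≈ -12774.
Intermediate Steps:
Z(v, L) = -191*L/2 + L*v/2 (Z(v, L) = (L*v - 191*L)/2 = (-191*L + L*v)/2 = -191*L/2 + L*v/2)
4732 - Z(34, E) = 4732 - (-223)*(-191 + 34)/2 = 4732 - (-223)*(-157)/2 = 4732 - 1*35011/2 = 4732 - 35011/2 = -25547/2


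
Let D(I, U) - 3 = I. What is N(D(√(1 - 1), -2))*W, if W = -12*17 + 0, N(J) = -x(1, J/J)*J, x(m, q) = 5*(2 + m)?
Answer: 9180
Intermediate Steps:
x(m, q) = 10 + 5*m
D(I, U) = 3 + I
N(J) = -15*J (N(J) = -(10 + 5*1)*J = -(10 + 5)*J = -15*J)
W = -204 (W = -204 + 0 = -204)
N(D(√(1 - 1), -2))*W = -15*(3 + √(1 - 1))*(-204) = -15*(3 + √0)*(-204) = -15*(3 + 0)*(-204) = -15*3*(-204) = -45*(-204) = 9180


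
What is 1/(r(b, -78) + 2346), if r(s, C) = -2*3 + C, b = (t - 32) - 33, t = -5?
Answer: 1/2262 ≈ 0.00044209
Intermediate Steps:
b = -70 (b = (-5 - 32) - 33 = -37 - 33 = -70)
r(s, C) = -6 + C
1/(r(b, -78) + 2346) = 1/((-6 - 78) + 2346) = 1/(-84 + 2346) = 1/2262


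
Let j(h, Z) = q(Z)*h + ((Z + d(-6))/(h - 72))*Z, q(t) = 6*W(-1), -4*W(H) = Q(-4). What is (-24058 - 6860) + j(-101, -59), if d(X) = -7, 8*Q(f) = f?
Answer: -21463251/692 ≈ -31016.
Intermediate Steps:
Q(f) = f/8
W(H) = ⅛ (W(H) = -(-4)/32 = -¼*(-½) = ⅛)
q(t) = ¾ (q(t) = 6*(⅛) = ¾)
j(h, Z) = 3*h/4 + Z*(-7 + Z)/(-72 + h) (j(h, Z) = 3*h/4 + ((Z - 7)/(h - 72))*Z = 3*h/4 + ((-7 + Z)/(-72 + h))*Z = 3*h/4 + Z*(-7 + Z)/(-72 + h))
(-24058 - 6860) + j(-101, -59) = (-24058 - 6860) + ((-59)² - 54*(-101) - 7*(-59) + (¾)*(-101)²)/(-72 - 101) = -30918 + (3481 + 5454 + 413 + (¾)*10201)/(-173) = -30918 - (3481 + 5454 + 413 + 30603/4)/173 = -30918 - 1/173*67995/4 = -30918 - 67995/692 = -21463251/692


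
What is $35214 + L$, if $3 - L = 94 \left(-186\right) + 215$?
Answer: $52486$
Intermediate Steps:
$L = 17272$ ($L = 3 - \left(94 \left(-186\right) + 215\right) = 3 - \left(-17484 + 215\right) = 3 - -17269 = 3 + 17269 = 17272$)
$35214 + L = 35214 + 17272 = 52486$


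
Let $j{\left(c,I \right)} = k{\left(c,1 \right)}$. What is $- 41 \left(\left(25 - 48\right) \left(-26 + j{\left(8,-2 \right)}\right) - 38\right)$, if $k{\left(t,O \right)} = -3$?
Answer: $-25789$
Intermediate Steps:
$j{\left(c,I \right)} = -3$
$- 41 \left(\left(25 - 48\right) \left(-26 + j{\left(8,-2 \right)}\right) - 38\right) = - 41 \left(\left(25 - 48\right) \left(-26 - 3\right) - 38\right) = - 41 \left(\left(-23\right) \left(-29\right) - 38\right) = - 41 \left(667 - 38\right) = \left(-41\right) 629 = -25789$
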